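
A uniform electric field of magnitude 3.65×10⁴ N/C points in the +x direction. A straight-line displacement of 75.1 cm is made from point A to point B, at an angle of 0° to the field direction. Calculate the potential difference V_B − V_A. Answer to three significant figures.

-2.74×10⁴ V

Only the component of displacement along E changes the potential: ΔV = −E·d·cosθ.
ΔV = −(3.65×10⁴ V/m)(0.751 m)cos0° = -2.74×10⁴ V.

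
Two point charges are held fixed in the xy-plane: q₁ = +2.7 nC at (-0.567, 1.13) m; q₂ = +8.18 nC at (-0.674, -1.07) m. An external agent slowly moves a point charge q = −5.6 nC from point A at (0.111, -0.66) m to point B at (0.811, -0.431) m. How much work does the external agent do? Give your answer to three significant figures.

For quasistatic motion the external work equals the change in potential energy: W_ext = qΔV = q(V_B − V_A).
At A: distances to the source charges are 1.91 m, 0.886 m; V_A = Σ kqᵢ/rᵢ = 95.7 V.
At B: distances to the source charges are 2.08 m, 1.62 m; V_B = Σ kqᵢ/rᵢ = 57.1 V.
ΔV = V_B − V_A = -38.6 V.
W_ext = qΔV = (-5.60×10⁻⁹ C)(-38.6 V) = 2.16×10⁻⁷ J.

2.16×10⁻⁷ J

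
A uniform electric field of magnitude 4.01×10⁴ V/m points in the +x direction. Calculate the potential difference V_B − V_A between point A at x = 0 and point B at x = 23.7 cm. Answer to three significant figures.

-9500 V

In a uniform field, potential decreases in the direction of E: V_B − V_A = −E·Δx.
V_B − V_A = −(4.01×10⁴ V/m)(0.237 m) = -9500 V.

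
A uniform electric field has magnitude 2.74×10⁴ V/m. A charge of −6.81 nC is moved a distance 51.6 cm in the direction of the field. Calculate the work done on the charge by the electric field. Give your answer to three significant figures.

The potential change for a displacement 51.6 cm in the direction of the field is ΔV = −Ed = -1.41×10⁴ V.
W_field = −qΔV = -9.63×10⁻⁵ J.

-9.63×10⁻⁵ J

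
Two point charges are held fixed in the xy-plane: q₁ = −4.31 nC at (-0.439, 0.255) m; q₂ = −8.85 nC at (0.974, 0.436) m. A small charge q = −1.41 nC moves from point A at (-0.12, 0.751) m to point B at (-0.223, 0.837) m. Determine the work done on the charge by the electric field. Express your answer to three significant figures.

1.43×10⁻⁸ J

The work done by the electric force is W_field = −ΔU = −q(V_B − V_A) = q(V_A − V_B).
At A: distances to the source charges are 0.590 m, 1.14 m; V_A = Σ kqᵢ/rᵢ = -136 V.
At B: distances to the source charges are 0.621 m, 1.26 m; V_B = Σ kqᵢ/rᵢ = -125 V.
ΔV = V_B − V_A = 10.1 V.
W_field = −qΔV = −(-1.41×10⁻⁹ C)(10.1 V) = 1.43×10⁻⁸ J.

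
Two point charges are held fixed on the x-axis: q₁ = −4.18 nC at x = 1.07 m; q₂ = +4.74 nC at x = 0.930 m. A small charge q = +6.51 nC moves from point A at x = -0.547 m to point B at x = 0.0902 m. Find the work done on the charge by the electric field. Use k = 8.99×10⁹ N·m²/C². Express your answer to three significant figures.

-4.41×10⁻⁸ J

The work done by the electric force is W_field = −ΔU = −q(V_B − V_A) = q(V_A − V_B).
At A: distances to the source charges are 1.62 m, 1.48 m; V_A = Σ kqᵢ/rᵢ = 5.61 V.
At B: distances to the source charges are 0.980 m, 0.840 m; V_B = Σ kqᵢ/rᵢ = 12.4 V.
ΔV = V_B − V_A = 6.78 V.
W_field = −qΔV = −(6.51×10⁻⁹ C)(6.78 V) = -4.41×10⁻⁸ J.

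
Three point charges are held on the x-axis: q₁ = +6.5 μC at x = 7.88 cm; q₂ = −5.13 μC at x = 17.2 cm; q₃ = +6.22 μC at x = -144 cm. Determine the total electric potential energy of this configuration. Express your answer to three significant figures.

-3.16 J

The work to assemble the configuration equals its total potential energy, U = Σ kqᵢqⱼ/rᵢⱼ over all pairs.
Pair separations: r₁₂ = 0.0932 m, r₁₃ = 1.52 m, r₂₃ = 1.61 m.
U = (-3.22) + (0.239) + (-0.178) = -3.16 J.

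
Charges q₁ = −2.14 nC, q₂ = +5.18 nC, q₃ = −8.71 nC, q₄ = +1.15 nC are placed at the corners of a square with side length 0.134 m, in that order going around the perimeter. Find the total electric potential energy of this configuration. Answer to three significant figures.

-3.44×10⁻⁶ J

The assembly work is the sum of pairwise potential energies, U = Σ_{i<j} kqᵢqⱼ/rᵢⱼ.
The four side pairs have separation 0.134 m and the two diagonal pairs 0.190 m.
Summing all 6 pair terms gives U = -3.44×10⁻⁶ J.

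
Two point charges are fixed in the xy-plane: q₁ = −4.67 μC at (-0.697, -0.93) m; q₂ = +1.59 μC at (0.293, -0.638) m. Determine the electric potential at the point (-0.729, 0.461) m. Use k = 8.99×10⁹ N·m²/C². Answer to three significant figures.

-2.06×10⁴ V

The total potential is the scalar sum of each charge's contribution, V = Σ kqᵢ/rᵢ.
Distances from the field point to each charge: r₁ = 1.39 m, r₂ = 1.50 m.
V = k[(-4.67×10⁻⁶)/(1.39) + (1.59×10⁻⁶)/(1.50)] = -2.06×10⁴ V.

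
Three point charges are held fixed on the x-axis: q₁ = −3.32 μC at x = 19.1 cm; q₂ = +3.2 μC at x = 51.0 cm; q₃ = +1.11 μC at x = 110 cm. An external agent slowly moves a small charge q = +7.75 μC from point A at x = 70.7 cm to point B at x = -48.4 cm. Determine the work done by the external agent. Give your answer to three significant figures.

For quasistatic motion the external work equals the change in potential energy: W_ext = qΔV = q(V_B − V_A).
At A: distances to the source charges are 0.516 m, 0.197 m, 0.393 m; V_A = Σ kqᵢ/rᵢ = 1.14×10⁵ V.
At B: distances to the source charges are 0.675 m, 0.994 m, 1.58 m; V_B = Σ kqᵢ/rᵢ = -8980 V.
ΔV = V_B − V_A = -1.23×10⁵ V.
W_ext = qΔV = (7.75×10⁻⁶ C)(-1.23×10⁵ V) = -0.950 J.

-0.950 J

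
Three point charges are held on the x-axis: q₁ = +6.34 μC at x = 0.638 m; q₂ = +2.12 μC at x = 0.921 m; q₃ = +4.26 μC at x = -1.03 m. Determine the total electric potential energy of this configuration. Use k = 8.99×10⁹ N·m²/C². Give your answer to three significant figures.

The assembly work is the sum of pairwise potential energies, U = Σ_{i<j} kqᵢqⱼ/rᵢⱼ.
Pair separations: r₁₂ = 0.283 m, r₁₃ = 1.67 m, r₂₃ = 1.95 m.
U = (0.427) + (0.146) + (0.0416) = 0.614 J.

0.614 J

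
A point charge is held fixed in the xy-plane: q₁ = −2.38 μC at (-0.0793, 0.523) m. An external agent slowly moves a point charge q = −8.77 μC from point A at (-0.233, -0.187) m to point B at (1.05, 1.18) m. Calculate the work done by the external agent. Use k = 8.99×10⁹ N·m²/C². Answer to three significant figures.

For quasistatic motion the external work equals the change in potential energy: W_ext = qΔV = q(V_B − V_A).
At A: distance to the source charge is 0.726 m; V_A = kq₁/r = -2.95×10⁴ V.
At B: distance to the source charge is 1.31 m; V_B = kq₁/r = -1.64×10⁴ V.
ΔV = V_B − V_A = 1.31×10⁴ V.
W_ext = qΔV = (-8.77×10⁻⁶ C)(1.31×10⁴ V) = -0.115 J.

-0.115 J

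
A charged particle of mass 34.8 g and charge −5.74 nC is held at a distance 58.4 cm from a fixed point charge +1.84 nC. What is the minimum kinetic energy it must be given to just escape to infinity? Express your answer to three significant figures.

1.63×10⁻⁷ J

To just escape, total mechanical energy must reach zero at infinity: ½mv²_min + U = 0, so ½mv²_min = −U = |kQq|/r.
|U| = |kQq|/r = (8.99×10⁹ N·m²/C²)(1.84×10⁻⁹)(5.74×10⁻⁹)/(0.584) = 1.63×10⁻⁷ J.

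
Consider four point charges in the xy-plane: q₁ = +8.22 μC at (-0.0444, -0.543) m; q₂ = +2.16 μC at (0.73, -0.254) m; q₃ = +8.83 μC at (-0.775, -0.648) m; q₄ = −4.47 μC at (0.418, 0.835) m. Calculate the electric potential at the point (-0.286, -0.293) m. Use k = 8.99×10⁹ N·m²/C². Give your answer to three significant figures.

Electric potential is a scalar, so the contributions from each charge add algebraically: V = Σ kqᵢ/rᵢ.
Distances from the field point to each charge: r₁ = 0.348 m, r₂ = 1.02 m, r₃ = 0.604 m, r₄ = 1.33 m.
V = k[(8.22×10⁻⁶)/(0.348) + (2.16×10⁻⁶)/(1.02) + (8.83×10⁻⁶)/(0.604) + (-4.47×10⁻⁶)/(1.33)] = 3.33×10⁵ V.

3.33×10⁵ V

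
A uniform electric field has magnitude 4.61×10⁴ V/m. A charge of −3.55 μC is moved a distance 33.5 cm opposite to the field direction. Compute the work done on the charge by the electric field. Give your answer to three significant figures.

0.0548 J

The potential change for a displacement 33.5 cm opposite to the field direction is ΔV = +Ed = 1.54×10⁴ V.
W_field = −qΔV = 0.0548 J.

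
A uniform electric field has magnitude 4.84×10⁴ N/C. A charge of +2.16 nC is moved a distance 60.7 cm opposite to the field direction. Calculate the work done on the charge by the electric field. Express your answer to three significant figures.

The potential change for a displacement 60.7 cm opposite to the field direction is ΔV = +Ed = 2.94×10⁴ V.
W_field = −qΔV = -6.35×10⁻⁵ J.

-6.35×10⁻⁵ J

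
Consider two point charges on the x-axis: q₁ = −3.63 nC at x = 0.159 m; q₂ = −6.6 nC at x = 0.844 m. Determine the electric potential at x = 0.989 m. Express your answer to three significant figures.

The total potential is the scalar sum of each charge's contribution, V = Σ kqᵢ/rᵢ.
Distances from the field point to each charge: r₁ = 0.830 m, r₂ = 0.145 m.
V = k[(-3.63×10⁻⁹)/(0.830) + (-6.60×10⁻⁹)/(0.145)] = -449 V.

-449 V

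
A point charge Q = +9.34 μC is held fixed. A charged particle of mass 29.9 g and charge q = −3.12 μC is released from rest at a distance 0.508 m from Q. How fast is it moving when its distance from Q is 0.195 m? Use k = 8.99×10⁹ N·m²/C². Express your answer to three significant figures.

Only the electrostatic force acts, so mechanical energy is conserved: ½mv² = U₁ − U₂ = kQq(1/r₁ − 1/r₂).
U₁ − U₂ = (8.99×10⁹ N·m²/C²)(9.34×10⁻⁶ C)(-3.12×10⁻⁶ C)(1/0.508 − 1/0.195) = 0.828 J.
v = √(2·0.828/0.0299) = 7.44 m/s.

7.44 m/s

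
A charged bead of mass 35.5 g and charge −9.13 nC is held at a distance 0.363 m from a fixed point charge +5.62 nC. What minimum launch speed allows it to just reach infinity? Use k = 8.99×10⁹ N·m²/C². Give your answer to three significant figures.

8.46×10⁻³ m/s

To just escape, total mechanical energy must reach zero at infinity: ½mv²_min + U = 0, so ½mv²_min = −U = |kQq|/r.
|U| = |kQq|/r = (8.99×10⁹ N·m²/C²)(5.62×10⁻⁹)(9.13×10⁻⁹)/(0.363) = 1.27×10⁻⁶ J.
v_min = √(2|U|/m) = √(2·1.27×10⁻⁶/0.0355) = 8.46×10⁻³ m/s.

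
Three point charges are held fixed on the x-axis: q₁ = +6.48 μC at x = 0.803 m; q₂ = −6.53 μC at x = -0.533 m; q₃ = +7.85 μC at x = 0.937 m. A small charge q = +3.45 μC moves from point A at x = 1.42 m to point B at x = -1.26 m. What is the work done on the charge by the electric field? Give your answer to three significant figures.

The work done by the electric force is W_field = −ΔU = −q(V_B − V_A) = q(V_A − V_B).
At A: distances to the source charges are 0.617 m, 1.95 m, 0.483 m; V_A = Σ kqᵢ/rᵢ = 2.10×10⁵ V.
At B: distances to the source charges are 2.06 m, 0.727 m, 2.20 m; V_B = Σ kqᵢ/rᵢ = -2.04×10⁴ V.
ΔV = V_B − V_A = -2.31×10⁵ V.
W_field = −qΔV = −(3.45×10⁻⁶ C)(-2.31×10⁵ V) = 0.796 J.

0.796 J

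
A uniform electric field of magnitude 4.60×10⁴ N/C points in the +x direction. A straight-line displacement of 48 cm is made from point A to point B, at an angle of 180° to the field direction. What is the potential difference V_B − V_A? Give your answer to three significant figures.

2.21×10⁴ V

Only the component of displacement along E changes the potential: ΔV = −E·d·cosθ.
ΔV = −(4.60×10⁴ V/m)(0.480 m)cos180° = 2.21×10⁴ V.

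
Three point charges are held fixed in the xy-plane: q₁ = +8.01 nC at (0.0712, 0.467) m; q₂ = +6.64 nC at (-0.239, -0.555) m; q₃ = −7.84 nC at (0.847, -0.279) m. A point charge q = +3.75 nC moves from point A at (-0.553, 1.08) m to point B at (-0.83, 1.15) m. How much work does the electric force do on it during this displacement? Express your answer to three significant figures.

6.48×10⁻⁸ J

The work done by the electric force is W_field = −ΔU = −q(V_B − V_A) = q(V_A − V_B).
At A: distances to the source charges are 0.875 m, 1.66 m, 1.95 m; V_A = Σ kqᵢ/rᵢ = 82.0 V.
At B: distances to the source charges are 1.13 m, 1.80 m, 2.20 m; V_B = Σ kqᵢ/rᵢ = 64.8 V.
ΔV = V_B − V_A = -17.3 V.
W_field = −qΔV = −(3.75×10⁻⁹ C)(-17.3 V) = 6.48×10⁻⁸ J.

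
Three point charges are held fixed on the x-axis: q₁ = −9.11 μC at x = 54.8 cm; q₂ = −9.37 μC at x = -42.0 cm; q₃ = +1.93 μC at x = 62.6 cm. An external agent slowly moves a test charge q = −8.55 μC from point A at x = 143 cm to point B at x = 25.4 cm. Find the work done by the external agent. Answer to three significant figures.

For quasistatic motion the external work equals the change in potential energy: W_ext = qΔV = q(V_B − V_A).
At A: distances to the source charges are 0.882 m, 1.85 m, 0.804 m; V_A = Σ kqᵢ/rᵢ = -1.17×10⁵ V.
At B: distances to the source charges are 0.294 m, 0.674 m, 0.372 m; V_B = Σ kqᵢ/rᵢ = -3.57×10⁵ V.
ΔV = V_B − V_A = -2.40×10⁵ V.
W_ext = qΔV = (-8.55×10⁻⁶ C)(-2.40×10⁵ V) = 2.05 J.

2.05 J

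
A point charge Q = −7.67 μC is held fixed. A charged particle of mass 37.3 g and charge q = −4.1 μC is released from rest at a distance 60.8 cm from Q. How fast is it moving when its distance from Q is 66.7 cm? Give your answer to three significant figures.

1.49 m/s

Only the electrostatic force acts, so mechanical energy is conserved: ½mv² = U₁ − U₂ = kQq(1/r₁ − 1/r₂).
U₁ − U₂ = (8.99×10⁹ N·m²/C²)(-7.67×10⁻⁶ C)(-4.10×10⁻⁶ C)(1/0.608 − 1/0.667) = 0.0411 J.
v = √(2·0.0411/0.0373) = 1.49 m/s.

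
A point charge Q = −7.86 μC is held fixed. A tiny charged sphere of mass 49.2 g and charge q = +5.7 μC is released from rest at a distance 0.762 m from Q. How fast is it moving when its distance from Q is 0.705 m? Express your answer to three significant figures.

Only the electrostatic force acts, so mechanical energy is conserved: ½mv² = U₁ − U₂ = kQq(1/r₁ − 1/r₂).
U₁ − U₂ = (8.99×10⁹ N·m²/C²)(-7.86×10⁻⁶ C)(5.70×10⁻⁶ C)(1/0.762 − 1/0.705) = 0.0427 J.
v = √(2·0.0427/0.0492) = 1.32 m/s.

1.32 m/s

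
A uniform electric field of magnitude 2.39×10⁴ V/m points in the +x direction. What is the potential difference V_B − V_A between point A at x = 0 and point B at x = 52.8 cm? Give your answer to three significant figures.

In a uniform field, potential decreases in the direction of E: V_B − V_A = −E·Δx.
V_B − V_A = −(2.39×10⁴ V/m)(0.528 m) = -1.26×10⁴ V.

-1.26×10⁴ V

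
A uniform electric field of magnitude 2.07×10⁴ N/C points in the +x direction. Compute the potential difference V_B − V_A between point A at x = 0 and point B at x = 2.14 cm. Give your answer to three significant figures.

-443 V

In a uniform field, potential decreases in the direction of E: V_B − V_A = −E·Δx.
V_B − V_A = −(2.07×10⁴ V/m)(0.0214 m) = -443 V.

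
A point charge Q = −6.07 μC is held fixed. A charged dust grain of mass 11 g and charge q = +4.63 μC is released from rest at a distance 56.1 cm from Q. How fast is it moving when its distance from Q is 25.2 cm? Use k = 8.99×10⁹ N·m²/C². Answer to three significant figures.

10.0 m/s

Only the electrostatic force acts, so mechanical energy is conserved: ½mv² = U₁ − U₂ = kQq(1/r₁ − 1/r₂).
U₁ − U₂ = (8.99×10⁹ N·m²/C²)(-6.07×10⁻⁶ C)(4.63×10⁻⁶ C)(1/0.561 − 1/0.252) = 0.552 J.
v = √(2·0.552/0.0110) = 10.0 m/s.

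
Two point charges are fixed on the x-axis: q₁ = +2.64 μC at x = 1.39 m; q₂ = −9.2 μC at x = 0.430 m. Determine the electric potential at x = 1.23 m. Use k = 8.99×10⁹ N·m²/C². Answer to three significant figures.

Electric potential is a scalar, so the contributions from each charge add algebraically: V = Σ kqᵢ/rᵢ.
Distances from the field point to each charge: r₁ = 0.160 m, r₂ = 0.800 m.
V = k[(2.64×10⁻⁶)/(0.160) + (-9.20×10⁻⁶)/(0.800)] = 4.50×10⁴ V.

4.50×10⁴ V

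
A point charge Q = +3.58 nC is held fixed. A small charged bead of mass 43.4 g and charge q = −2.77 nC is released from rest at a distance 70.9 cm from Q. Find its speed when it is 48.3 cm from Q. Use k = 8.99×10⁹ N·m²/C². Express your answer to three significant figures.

Only the electrostatic force acts, so mechanical energy is conserved: ½mv² = U₁ − U₂ = kQq(1/r₁ − 1/r₂).
U₁ − U₂ = (8.99×10⁹ N·m²/C²)(3.58×10⁻⁹ C)(-2.77×10⁻⁹ C)(1/0.709 − 1/0.483) = 5.88×10⁻⁸ J.
v = √(2·5.88×10⁻⁸/0.0434) = 1.65×10⁻³ m/s.

1.65×10⁻³ m/s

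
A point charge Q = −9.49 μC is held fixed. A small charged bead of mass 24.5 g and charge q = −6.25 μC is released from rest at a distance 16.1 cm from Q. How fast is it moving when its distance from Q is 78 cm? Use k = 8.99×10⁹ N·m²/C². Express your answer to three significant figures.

Only the electrostatic force acts, so mechanical energy is conserved: ½mv² = U₁ − U₂ = kQq(1/r₁ − 1/r₂).
U₁ − U₂ = (8.99×10⁹ N·m²/C²)(-9.49×10⁻⁶ C)(-6.25×10⁻⁶ C)(1/0.161 − 1/0.780) = 2.63 J.
v = √(2·2.63/0.0245) = 14.6 m/s.

14.6 m/s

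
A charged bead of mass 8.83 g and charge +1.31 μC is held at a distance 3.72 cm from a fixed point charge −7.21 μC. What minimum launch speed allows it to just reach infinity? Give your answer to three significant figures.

22.7 m/s

To just escape, total mechanical energy must reach zero at infinity: ½mv²_min + U = 0, so ½mv²_min = −U = |kQq|/r.
|U| = |kQq|/r = (8.99×10⁹ N·m²/C²)(7.21×10⁻⁶)(1.31×10⁻⁶)/(0.0372) = 2.28 J.
v_min = √(2|U|/m) = √(2·2.28/8.83×10⁻³) = 22.7 m/s.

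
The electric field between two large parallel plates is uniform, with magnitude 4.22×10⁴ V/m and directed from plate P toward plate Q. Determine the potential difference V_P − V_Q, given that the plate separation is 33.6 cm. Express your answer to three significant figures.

In a uniform field, potential decreases in the direction of E: ΔV = −E·d for a displacement d parallel to E.
Going from Q to P is a displacement of 33.6 cm opposite to the field, so V_P − V_Q = +Ed = 1.42×10⁴ V.

1.42×10⁴ V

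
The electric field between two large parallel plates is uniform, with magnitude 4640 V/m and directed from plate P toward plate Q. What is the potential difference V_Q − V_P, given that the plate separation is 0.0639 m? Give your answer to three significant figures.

-296 V

In a uniform field, potential decreases in the direction of E: ΔV = −E·d for a displacement d parallel to E.
Going from P to Q is a displacement of 0.0639 m along the field, so V_Q − V_P = −Ed = -296 V.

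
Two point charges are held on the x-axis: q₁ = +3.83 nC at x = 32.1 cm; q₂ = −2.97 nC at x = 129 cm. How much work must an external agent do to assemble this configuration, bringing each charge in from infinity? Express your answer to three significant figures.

-1.06×10⁻⁷ J

The work to assemble the configuration equals its total potential energy, U = Σ kqᵢqⱼ/rᵢⱼ over all pairs.
Pair separations: r₁₂ = 0.969 m.
U = (-1.06×10⁻⁷) = -1.06×10⁻⁷ J.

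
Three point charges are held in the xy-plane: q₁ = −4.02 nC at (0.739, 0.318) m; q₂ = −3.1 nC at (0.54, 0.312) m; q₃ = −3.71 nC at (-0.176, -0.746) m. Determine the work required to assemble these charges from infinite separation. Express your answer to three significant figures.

7.39×10⁻⁷ J

The work to assemble the configuration equals its total potential energy, U = Σ kqᵢqⱼ/rᵢⱼ over all pairs.
Pair separations: r₁₂ = 0.199 m, r₁₃ = 1.40 m, r₂₃ = 1.28 m.
U = (5.63×10⁻⁷) + (9.55×10⁻⁸) + (8.09×10⁻⁸) = 7.39×10⁻⁷ J.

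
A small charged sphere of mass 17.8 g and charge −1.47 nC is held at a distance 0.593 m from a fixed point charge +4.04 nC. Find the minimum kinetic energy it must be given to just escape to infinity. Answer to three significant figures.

To just escape, total mechanical energy must reach zero at infinity: ½mv²_min + U = 0, so ½mv²_min = −U = |kQq|/r.
|U| = |kQq|/r = (8.99×10⁹ N·m²/C²)(4.04×10⁻⁹)(1.47×10⁻⁹)/(0.593) = 9.00×10⁻⁸ J.

9.00×10⁻⁸ J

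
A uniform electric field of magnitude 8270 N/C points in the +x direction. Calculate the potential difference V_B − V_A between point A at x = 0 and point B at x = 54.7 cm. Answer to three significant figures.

In a uniform field, potential decreases in the direction of E: V_B − V_A = −E·Δx.
V_B − V_A = −(8270 V/m)(0.547 m) = -4520 V.

-4520 V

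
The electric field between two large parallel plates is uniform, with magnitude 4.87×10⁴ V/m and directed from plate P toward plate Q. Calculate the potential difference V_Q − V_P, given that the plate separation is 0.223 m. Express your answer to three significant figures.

-1.09×10⁴ V

In a uniform field, potential decreases in the direction of E: ΔV = −E·d for a displacement d parallel to E.
Going from P to Q is a displacement of 0.223 m along the field, so V_Q − V_P = −Ed = -1.09×10⁴ V.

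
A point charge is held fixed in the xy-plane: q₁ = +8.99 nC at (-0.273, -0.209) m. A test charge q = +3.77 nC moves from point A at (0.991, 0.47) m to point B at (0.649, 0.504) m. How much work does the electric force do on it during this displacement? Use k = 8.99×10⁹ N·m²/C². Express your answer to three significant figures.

The work done by the electric force is W_field = −ΔU = −q(V_B − V_A) = q(V_A − V_B).
At A: distance to the source charge is 1.43 m; V_A = kq₁/r = 56.3 V.
At B: distance to the source charge is 1.17 m; V_B = kq₁/r = 69.3 V.
ΔV = V_B − V_A = 13.0 V.
W_field = −qΔV = −(3.77×10⁻⁹ C)(13.0 V) = -4.91×10⁻⁸ J.

-4.91×10⁻⁸ J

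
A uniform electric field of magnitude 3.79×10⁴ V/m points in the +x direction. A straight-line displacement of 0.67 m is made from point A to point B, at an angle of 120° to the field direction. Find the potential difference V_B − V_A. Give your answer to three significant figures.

1.27×10⁴ V

Only the component of displacement along E changes the potential: ΔV = −E·d·cosθ.
ΔV = −(3.79×10⁴ V/m)(0.670 m)cos120° = 1.27×10⁴ V.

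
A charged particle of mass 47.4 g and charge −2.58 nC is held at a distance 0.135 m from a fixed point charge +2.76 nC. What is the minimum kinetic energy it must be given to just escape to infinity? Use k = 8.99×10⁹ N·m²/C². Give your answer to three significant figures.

To just escape, total mechanical energy must reach zero at infinity: ½mv²_min + U = 0, so ½mv²_min = −U = |kQq|/r.
|U| = |kQq|/r = (8.99×10⁹ N·m²/C²)(2.76×10⁻⁹)(2.58×10⁻⁹)/(0.135) = 4.74×10⁻⁷ J.

4.74×10⁻⁷ J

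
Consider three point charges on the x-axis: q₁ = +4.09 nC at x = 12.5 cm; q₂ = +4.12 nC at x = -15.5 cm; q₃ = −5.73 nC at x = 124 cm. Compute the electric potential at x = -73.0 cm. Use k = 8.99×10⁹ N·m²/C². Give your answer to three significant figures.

81.3 V

Electric potential is a scalar, so the contributions from each charge add algebraically: V = Σ kqᵢ/rᵢ.
Distances from the field point to each charge: r₁ = 0.855 m, r₂ = 0.575 m, r₃ = 1.97 m.
V = k[(4.09×10⁻⁹)/(0.855) + (4.12×10⁻⁹)/(0.575) + (-5.73×10⁻⁹)/(1.97)] = 81.3 V.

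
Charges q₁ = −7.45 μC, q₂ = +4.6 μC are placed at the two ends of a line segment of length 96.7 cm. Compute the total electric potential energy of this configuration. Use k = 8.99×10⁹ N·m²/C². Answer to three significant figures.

The assembly work is the sum of pairwise potential energies, U = Σ_{i<j} kqᵢqⱼ/rᵢⱼ.
The separation is r = 0.967 m.
U = (-0.319) = -0.319 J.

-0.319 J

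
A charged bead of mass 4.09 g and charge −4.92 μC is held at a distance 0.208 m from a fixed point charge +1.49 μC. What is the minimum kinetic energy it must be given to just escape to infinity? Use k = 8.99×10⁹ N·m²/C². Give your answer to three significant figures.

To just escape, total mechanical energy must reach zero at infinity: ½mv²_min + U = 0, so ½mv²_min = −U = |kQq|/r.
|U| = |kQq|/r = (8.99×10⁹ N·m²/C²)(1.49×10⁻⁶)(4.92×10⁻⁶)/(0.208) = 0.317 J.

0.317 J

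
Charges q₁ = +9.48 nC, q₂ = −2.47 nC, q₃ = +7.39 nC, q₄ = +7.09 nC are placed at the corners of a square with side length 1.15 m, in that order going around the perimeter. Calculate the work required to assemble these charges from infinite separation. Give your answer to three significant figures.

The work to assemble the configuration equals its total potential energy, U = Σ kqᵢqⱼ/rᵢⱼ over all pairs.
The four side pairs have separation 1.15 m and the two diagonal pairs 1.63 m.
Summing all 6 pair terms gives U = 9.00×10⁻⁷ J.

9.00×10⁻⁷ J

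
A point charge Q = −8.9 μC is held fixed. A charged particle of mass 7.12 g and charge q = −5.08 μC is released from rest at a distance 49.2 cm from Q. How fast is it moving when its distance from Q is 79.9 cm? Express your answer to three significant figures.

Only the electrostatic force acts, so mechanical energy is conserved: ½mv² = U₁ − U₂ = kQq(1/r₁ − 1/r₂).
U₁ − U₂ = (8.99×10⁹ N·m²/C²)(-8.90×10⁻⁶ C)(-5.08×10⁻⁶ C)(1/0.492 − 1/0.799) = 0.317 J.
v = √(2·0.317/7.12×10⁻³) = 9.44 m/s.

9.44 m/s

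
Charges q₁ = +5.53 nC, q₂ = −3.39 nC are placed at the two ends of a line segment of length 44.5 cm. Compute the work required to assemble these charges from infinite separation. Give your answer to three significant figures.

The work to assemble the configuration equals its total potential energy, U = Σ kqᵢqⱼ/rᵢⱼ over all pairs.
The separation is r = 0.445 m.
U = (-3.79×10⁻⁷) = -3.79×10⁻⁷ J.

-3.79×10⁻⁷ J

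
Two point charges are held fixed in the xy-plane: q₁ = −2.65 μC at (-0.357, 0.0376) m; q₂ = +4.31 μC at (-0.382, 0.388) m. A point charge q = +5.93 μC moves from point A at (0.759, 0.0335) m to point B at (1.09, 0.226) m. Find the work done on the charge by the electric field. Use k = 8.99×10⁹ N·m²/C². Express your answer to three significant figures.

The work done by the electric force is W_field = −ΔU = −q(V_B − V_A) = q(V_A − V_B).
At A: distances to the source charges are 1.12 m, 1.19 m; V_A = Σ kqᵢ/rᵢ = 1.11×10⁴ V.
At B: distances to the source charges are 1.46 m, 1.48 m; V_B = Σ kqᵢ/rᵢ = 9840 V.
ΔV = V_B − V_A = -1240 V.
W_field = −qΔV = −(5.93×10⁻⁶ C)(-1240 V) = 7.38×10⁻³ J.

7.38×10⁻³ J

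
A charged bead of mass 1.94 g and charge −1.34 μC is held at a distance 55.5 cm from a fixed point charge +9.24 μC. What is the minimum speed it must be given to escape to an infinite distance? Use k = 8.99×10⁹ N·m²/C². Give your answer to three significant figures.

To just escape, total mechanical energy must reach zero at infinity: ½mv²_min + U = 0, so ½mv²_min = −U = |kQq|/r.
|U| = |kQq|/r = (8.99×10⁹ N·m²/C²)(9.24×10⁻⁶)(1.34×10⁻⁶)/(0.555) = 0.201 J.
v_min = √(2|U|/m) = √(2·0.201/1.94×10⁻³) = 14.4 m/s.

14.4 m/s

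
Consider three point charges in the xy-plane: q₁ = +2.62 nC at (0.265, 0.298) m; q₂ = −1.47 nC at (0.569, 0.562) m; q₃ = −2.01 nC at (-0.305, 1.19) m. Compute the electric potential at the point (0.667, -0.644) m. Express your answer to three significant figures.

The total potential is the scalar sum of each charge's contribution, V = Σ kqᵢ/rᵢ.
Distances from the field point to each charge: r₁ = 1.02 m, r₂ = 1.21 m, r₃ = 2.08 m.
V = k[(2.62×10⁻⁹)/(1.02) + (-1.47×10⁻⁹)/(1.21) + (-2.01×10⁻⁹)/(2.08)] = 3.37 V.

3.37 V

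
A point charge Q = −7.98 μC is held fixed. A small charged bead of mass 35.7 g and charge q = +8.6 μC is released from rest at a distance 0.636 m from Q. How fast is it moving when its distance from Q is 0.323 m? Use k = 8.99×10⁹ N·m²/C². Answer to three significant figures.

7.26 m/s

Only the electrostatic force acts, so mechanical energy is conserved: ½mv² = U₁ − U₂ = kQq(1/r₁ − 1/r₂).
U₁ − U₂ = (8.99×10⁹ N·m²/C²)(-7.98×10⁻⁶ C)(8.60×10⁻⁶ C)(1/0.636 − 1/0.323) = 0.940 J.
v = √(2·0.940/0.0357) = 7.26 m/s.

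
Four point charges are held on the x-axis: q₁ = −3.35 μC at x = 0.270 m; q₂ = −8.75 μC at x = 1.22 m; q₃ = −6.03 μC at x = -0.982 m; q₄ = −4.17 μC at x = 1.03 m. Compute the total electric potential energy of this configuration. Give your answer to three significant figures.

2.64 J

The assembly work is the sum of pairwise potential energies, U = Σ_{i<j} kqᵢqⱼ/rᵢⱼ.
Pair separations: r₁₂ = 0.950 m, r₁₃ = 1.25 m, r₁₄ = 0.760 m, r₂₃ = 2.20 m, r₂₄ = 0.190 m, r₃₄ = 2.01 m.
Summing all 6 pair terms gives U = 2.64 J.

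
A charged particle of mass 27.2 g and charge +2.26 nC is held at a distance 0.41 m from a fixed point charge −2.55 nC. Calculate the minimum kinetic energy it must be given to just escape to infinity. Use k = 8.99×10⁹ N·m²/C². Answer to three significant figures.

1.26×10⁻⁷ J

To just escape, total mechanical energy must reach zero at infinity: ½mv²_min + U = 0, so ½mv²_min = −U = |kQq|/r.
|U| = |kQq|/r = (8.99×10⁹ N·m²/C²)(2.55×10⁻⁹)(2.26×10⁻⁹)/(0.410) = 1.26×10⁻⁷ J.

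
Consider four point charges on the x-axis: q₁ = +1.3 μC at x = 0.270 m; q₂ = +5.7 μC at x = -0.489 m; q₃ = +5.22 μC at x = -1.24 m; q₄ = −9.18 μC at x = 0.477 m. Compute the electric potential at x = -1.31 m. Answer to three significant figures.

6.94×10⁵ V

The total potential is the scalar sum of each charge's contribution, V = Σ kqᵢ/rᵢ.
Distances from the field point to each charge: r₁ = 1.58 m, r₂ = 0.821 m, r₃ = 0.0700 m, r₄ = 1.79 m.
V = k[(1.30×10⁻⁶)/(1.58) + (5.70×10⁻⁶)/(0.821) + (5.22×10⁻⁶)/(0.0700) + (-9.18×10⁻⁶)/(1.79)] = 6.94×10⁵ V.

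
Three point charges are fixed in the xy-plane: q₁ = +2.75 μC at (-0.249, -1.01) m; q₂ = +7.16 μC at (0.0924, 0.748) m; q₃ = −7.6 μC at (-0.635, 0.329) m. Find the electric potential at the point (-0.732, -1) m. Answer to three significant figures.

Electric potential is a scalar, so the contributions from each charge add algebraically: V = Σ kqᵢ/rᵢ.
Distances from the field point to each charge: r₁ = 0.483 m, r₂ = 1.93 m, r₃ = 1.33 m.
V = k[(2.75×10⁻⁶)/(0.483) + (7.16×10⁻⁶)/(1.93) + (-7.60×10⁻⁶)/(1.33)] = 3.32×10⁴ V.

3.32×10⁴ V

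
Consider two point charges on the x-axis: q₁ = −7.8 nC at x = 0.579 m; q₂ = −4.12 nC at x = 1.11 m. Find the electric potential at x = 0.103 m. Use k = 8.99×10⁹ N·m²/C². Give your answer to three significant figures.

Electric potential is a scalar, so the contributions from each charge add algebraically: V = Σ kqᵢ/rᵢ.
Distances from the field point to each charge: r₁ = 0.476 m, r₂ = 1.01 m.
V = k[(-7.80×10⁻⁹)/(0.476) + (-4.12×10⁻⁹)/(1.01)] = -184 V.

-184 V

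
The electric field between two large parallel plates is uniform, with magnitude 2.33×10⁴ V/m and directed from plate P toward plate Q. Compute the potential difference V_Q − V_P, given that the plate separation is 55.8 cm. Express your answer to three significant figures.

In a uniform field, potential decreases in the direction of E: ΔV = −E·d for a displacement d parallel to E.
Going from P to Q is a displacement of 55.8 cm along the field, so V_Q − V_P = −Ed = -1.30×10⁴ V.

-1.30×10⁴ V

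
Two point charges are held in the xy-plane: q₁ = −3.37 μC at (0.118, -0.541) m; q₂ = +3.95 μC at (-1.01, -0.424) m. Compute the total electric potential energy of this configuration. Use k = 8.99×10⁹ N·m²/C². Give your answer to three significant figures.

-0.106 J

The assembly work is the sum of pairwise potential energies, U = Σ_{i<j} kqᵢqⱼ/rᵢⱼ.
Pair separations: r₁₂ = 1.13 m.
U = (-0.106) = -0.106 J.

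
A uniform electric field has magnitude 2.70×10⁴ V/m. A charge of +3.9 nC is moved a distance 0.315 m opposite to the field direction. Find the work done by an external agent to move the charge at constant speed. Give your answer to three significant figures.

The potential change for a displacement 0.315 m opposite to the field direction is ΔV = +Ed = 8500 V.
W_ext = qΔV = 3.32×10⁻⁵ J.

3.32×10⁻⁵ J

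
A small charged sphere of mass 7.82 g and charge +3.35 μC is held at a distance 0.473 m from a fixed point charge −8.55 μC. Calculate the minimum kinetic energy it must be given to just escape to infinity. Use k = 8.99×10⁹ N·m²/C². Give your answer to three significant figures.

0.544 J

To just escape, total mechanical energy must reach zero at infinity: ½mv²_min + U = 0, so ½mv²_min = −U = |kQq|/r.
|U| = |kQq|/r = (8.99×10⁹ N·m²/C²)(8.55×10⁻⁶)(3.35×10⁻⁶)/(0.473) = 0.544 J.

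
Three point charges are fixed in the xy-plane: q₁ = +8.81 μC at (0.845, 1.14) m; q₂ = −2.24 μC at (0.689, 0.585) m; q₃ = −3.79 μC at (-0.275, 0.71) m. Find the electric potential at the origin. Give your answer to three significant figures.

-1.12×10⁴ V

Electric potential is a scalar, so the contributions from each charge add algebraically: V = Σ kqᵢ/rᵢ.
Distances from the field point to each charge: r₁ = 1.42 m, r₂ = 0.904 m, r₃ = 0.761 m.
V = k[(8.81×10⁻⁶)/(1.42) + (-2.24×10⁻⁶)/(0.904) + (-3.79×10⁻⁶)/(0.761)] = -1.12×10⁴ V.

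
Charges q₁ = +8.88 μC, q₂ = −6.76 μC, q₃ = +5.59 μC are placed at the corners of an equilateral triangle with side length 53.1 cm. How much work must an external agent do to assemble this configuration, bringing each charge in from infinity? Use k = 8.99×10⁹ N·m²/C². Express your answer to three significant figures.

The assembly work is the sum of pairwise potential energies, U = Σ_{i<j} kqᵢqⱼ/rᵢⱼ.
All three pair separations equal the side length, 0.531 m.
U = (-1.02) + (0.840) + (-0.640) = -0.816 J.

-0.816 J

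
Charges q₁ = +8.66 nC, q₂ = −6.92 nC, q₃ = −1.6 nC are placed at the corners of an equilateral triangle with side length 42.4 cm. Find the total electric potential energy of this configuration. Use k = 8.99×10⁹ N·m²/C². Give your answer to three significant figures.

The work to assemble the configuration equals its total potential energy, U = Σ kqᵢqⱼ/rᵢⱼ over all pairs.
All three pair separations equal the side length, 0.424 m.
U = (-1.27×10⁻⁶) + (-2.94×10⁻⁷) + (2.35×10⁻⁷) = -1.33×10⁻⁶ J.

-1.33×10⁻⁶ J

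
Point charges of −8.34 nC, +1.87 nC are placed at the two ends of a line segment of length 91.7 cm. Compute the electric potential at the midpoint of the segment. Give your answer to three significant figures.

Electric potential is a scalar, so the contributions from each charge add algebraically: V = Σ kqᵢ/rᵢ.
Each charge is 0.459 m from the midpoint.
V = k[(-8.34×10⁻⁹)/(0.459) + (1.87×10⁻⁹)/(0.459)] = -127 V.

-127 V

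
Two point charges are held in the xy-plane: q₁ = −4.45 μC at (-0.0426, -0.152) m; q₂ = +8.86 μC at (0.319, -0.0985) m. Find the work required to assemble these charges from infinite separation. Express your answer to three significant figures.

The assembly work is the sum of pairwise potential energies, U = Σ_{i<j} kqᵢqⱼ/rᵢⱼ.
Pair separations: r₁₂ = 0.366 m.
U = (-0.970) = -0.970 J.

-0.970 J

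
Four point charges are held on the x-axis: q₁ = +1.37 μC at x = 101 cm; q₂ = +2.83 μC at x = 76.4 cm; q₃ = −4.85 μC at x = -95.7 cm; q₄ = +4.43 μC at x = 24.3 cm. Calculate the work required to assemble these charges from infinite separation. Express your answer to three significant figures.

The work to assemble the configuration equals its total potential energy, U = Σ kqᵢqⱼ/rᵢⱼ over all pairs.
Pair separations: r₁₂ = 0.246 m, r₁₃ = 1.97 m, r₁₄ = 0.767 m, r₂₃ = 1.72 m, r₂₄ = 0.521 m, r₃₄ = 1.20 m.
Summing all 6 pair terms gives U = 0.166 J.

0.166 J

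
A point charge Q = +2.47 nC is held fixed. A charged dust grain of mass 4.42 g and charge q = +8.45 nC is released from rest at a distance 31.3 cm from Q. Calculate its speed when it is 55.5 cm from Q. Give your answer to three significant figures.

Only the electrostatic force acts, so mechanical energy is conserved: ½mv² = U₁ − U₂ = kQq(1/r₁ − 1/r₂).
U₁ − U₂ = (8.99×10⁹ N·m²/C²)(2.47×10⁻⁹ C)(8.45×10⁻⁹ C)(1/0.313 − 1/0.555) = 2.61×10⁻⁷ J.
v = √(2·2.61×10⁻⁷/4.42×10⁻³) = 0.0109 m/s.

0.0109 m/s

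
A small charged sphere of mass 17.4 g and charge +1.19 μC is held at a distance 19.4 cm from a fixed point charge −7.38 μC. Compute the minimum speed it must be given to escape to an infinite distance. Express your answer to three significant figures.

6.84 m/s

To just escape, total mechanical energy must reach zero at infinity: ½mv²_min + U = 0, so ½mv²_min = −U = |kQq|/r.
|U| = |kQq|/r = (8.99×10⁹ N·m²/C²)(7.38×10⁻⁶)(1.19×10⁻⁶)/(0.194) = 0.407 J.
v_min = √(2|U|/m) = √(2·0.407/0.0174) = 6.84 m/s.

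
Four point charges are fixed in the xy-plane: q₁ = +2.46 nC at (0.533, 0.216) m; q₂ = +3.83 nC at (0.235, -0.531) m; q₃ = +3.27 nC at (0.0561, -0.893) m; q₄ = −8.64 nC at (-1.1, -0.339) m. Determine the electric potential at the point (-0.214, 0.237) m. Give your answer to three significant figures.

The total potential is the scalar sum of each charge's contribution, V = Σ kqᵢ/rᵢ.
Distances from the field point to each charge: r₁ = 0.747 m, r₂ = 0.890 m, r₃ = 1.16 m, r₄ = 1.06 m.
V = k[(2.46×10⁻⁹)/(0.747) + (3.83×10⁻⁹)/(0.890) + (3.27×10⁻⁹)/(1.16) + (-8.64×10⁻⁹)/(1.06)] = 20.1 V.

20.1 V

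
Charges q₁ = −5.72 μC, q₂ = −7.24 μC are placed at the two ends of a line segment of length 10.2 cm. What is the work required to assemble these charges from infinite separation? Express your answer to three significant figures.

The work to assemble the configuration equals its total potential energy, U = Σ kqᵢqⱼ/rᵢⱼ over all pairs.
The separation is r = 0.102 m.
U = (3.65) = 3.65 J.

3.65 J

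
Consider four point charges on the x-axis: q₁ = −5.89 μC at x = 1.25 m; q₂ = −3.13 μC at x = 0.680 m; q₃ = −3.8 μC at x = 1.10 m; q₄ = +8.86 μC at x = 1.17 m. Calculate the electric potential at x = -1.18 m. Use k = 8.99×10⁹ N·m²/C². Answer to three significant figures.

The total potential is the scalar sum of each charge's contribution, V = Σ kqᵢ/rᵢ.
Distances from the field point to each charge: r₁ = 2.43 m, r₂ = 1.86 m, r₃ = 2.28 m, r₄ = 2.35 m.
V = k[(-5.89×10⁻⁶)/(2.43) + (-3.13×10⁻⁶)/(1.86) + (-3.80×10⁻⁶)/(2.28) + (8.86×10⁻⁶)/(2.35)] = -1.80×10⁴ V.

-1.80×10⁴ V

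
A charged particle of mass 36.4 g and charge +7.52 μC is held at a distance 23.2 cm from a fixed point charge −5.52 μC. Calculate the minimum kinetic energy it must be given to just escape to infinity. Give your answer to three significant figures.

To just escape, total mechanical energy must reach zero at infinity: ½mv²_min + U = 0, so ½mv²_min = −U = |kQq|/r.
|U| = |kQq|/r = (8.99×10⁹ N·m²/C²)(5.52×10⁻⁶)(7.52×10⁻⁶)/(0.232) = 1.61 J.

1.61 J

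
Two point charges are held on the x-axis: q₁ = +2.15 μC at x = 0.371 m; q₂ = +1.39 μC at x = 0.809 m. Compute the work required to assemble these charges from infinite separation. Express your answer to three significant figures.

The work to assemble the configuration equals its total potential energy, U = Σ kqᵢqⱼ/rᵢⱼ over all pairs.
Pair separations: r₁₂ = 0.438 m.
U = (0.0613) = 0.0613 J.

0.0613 J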